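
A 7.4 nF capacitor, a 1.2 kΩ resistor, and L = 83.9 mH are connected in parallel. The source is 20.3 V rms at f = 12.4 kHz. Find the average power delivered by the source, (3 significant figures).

ω = 2πf = 77910 rad/s
X_L = ωL = 6540 Ω
X_C = 1/(ωC) = 1730 Ω
Parallel: admittances add. Y = 1/R + 1/(jωL) + jωC
Y = (0.000833 + j0.000424) S
|Y| = 0.000935 S → |Z| = 1/|Y| = 1070 Ω, ∠Z = −∠Y = -26.9°
I = V/|Z| = 19.0 mA
P = VI cos φ = 20.3 × 0.0190 × cos(-26.9°) = 343 mW

343 mW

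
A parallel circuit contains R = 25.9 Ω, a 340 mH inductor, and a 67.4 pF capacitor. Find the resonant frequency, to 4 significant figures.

33.25 kHz

ω₀ = 1/√(LC) = 1/√(0.34 × 6.74e-11) = 208900 rad/s
f₀ = ω₀/(2π) = 33.25 kHz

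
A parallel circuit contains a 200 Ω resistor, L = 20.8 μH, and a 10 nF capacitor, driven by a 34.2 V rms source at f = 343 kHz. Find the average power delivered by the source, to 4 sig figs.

5.848 W

ω = 2πf = 2.155e+06 rad/s
X_L = ωL = 44.83 Ω
X_C = 1/(ωC) = 46.40 Ω
Parallel: admittances add. Y = 1/R + 1/(jωL) + jωC
Y = (0.005000 − j0.0007568) S
|Y| = 0.005057 S → |Z| = 1/|Y| = 197.7 Ω, ∠Z = −∠Y = 8.607°
I = V/|Z| = 172.9 mA
P = VI cos φ = 34.2 × 0.1729 × cos(8.607°) = 5.848 W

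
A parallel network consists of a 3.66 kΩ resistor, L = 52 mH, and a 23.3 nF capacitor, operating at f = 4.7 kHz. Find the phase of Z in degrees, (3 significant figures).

-7.68°

ω = 2πf = 29530 rad/s
X_L = ωL = 1540 Ω
X_C = 1/(ωC) = 1450 Ω
Parallel: admittances add. Y = 1/R + 1/(jωL) + jωC
Y = (0.000273 + j3.69e-05) S
|Y| = 0.000276 S → |Z| = 1/|Y| = 3630 Ω, ∠Z = −∠Y = -7.68°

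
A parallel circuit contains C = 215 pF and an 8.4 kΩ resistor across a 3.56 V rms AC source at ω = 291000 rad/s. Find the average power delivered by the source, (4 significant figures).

1.509 mW

X_C = 1/(ωC) = 15980 Ω
Parallel: admittances add. Y = 1/R + jωC
Y = (0.0001190 + j6.257e-05) S
|Y| = 0.0001345 S → |Z| = 1/|Y| = 7436 Ω, ∠Z = −∠Y = -27.72°
I = V/|Z| = 478.8 μA
P = VI cos φ = 3.56 × 0.0004788 × cos(-27.72°) = 1.509 mW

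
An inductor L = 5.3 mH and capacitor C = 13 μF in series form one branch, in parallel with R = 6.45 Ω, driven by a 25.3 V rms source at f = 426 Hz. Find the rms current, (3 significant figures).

4.29 A

ω = 2πf = 2677 rad/s
X_L = ωL = 14.2 Ω
X_C = 1/(ωC) = 28.7 Ω
Branch 1: Z₁ = R = 6.45 Ω
Branch 2 (series LC): Z₂ = j(X_L − X_C) = −j14.6 Ω
Parallel: Z = Z₁Z₂/(Z₁+Z₂), |Z| = 5.90 Ω, ∠Z = -23.9°
I = V/|Z| = 25.3/5.90 = 4.29 A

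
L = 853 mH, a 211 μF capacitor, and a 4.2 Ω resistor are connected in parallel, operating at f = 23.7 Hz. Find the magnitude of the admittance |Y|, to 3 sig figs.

239 mS

ω = 2πf = 148.9 rad/s
X_L = ωL = 127 Ω
X_C = 1/(ωC) = 31.8 Ω
Parallel: admittances add. Y = 1/R + 1/(jωL) + jωC
Y = (0.238 + j0.0235) S
|Y| = 0.239 S → |Z| = 1/|Y| = 4.18 Ω, ∠Z = −∠Y = -5.65°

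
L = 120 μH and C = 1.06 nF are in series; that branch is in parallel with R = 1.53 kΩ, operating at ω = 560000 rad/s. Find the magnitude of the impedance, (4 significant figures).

1111 Ω

X_L = ωL = 67.20 Ω
X_C = 1/(ωC) = 1685 Ω
Branch 1: Z₁ = R = 1530 Ω
Branch 2 (series LC): Z₂ = j(X_L − X_C) = −j1617 Ω
Parallel: Z = Z₁Z₂/(Z₁+Z₂), |Z| = 1111 Ω, ∠Z = -43.41°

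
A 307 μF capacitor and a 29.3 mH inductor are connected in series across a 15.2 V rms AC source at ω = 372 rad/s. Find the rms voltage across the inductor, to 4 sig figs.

77.30 V

X_L = ωL = 10.90 Ω
X_C = 1/(ωC) = 8.756 Ω
Net reactance X = X_L − X_C = 2.143 Ω
Z = j2.143 Ω
|Z| = √(0² + 2.143²) = 2.143 Ω
I = V/|Z| = 7.092 A
V_L = I·|Z_L| = 7.092 × 10.90 = 77.30 V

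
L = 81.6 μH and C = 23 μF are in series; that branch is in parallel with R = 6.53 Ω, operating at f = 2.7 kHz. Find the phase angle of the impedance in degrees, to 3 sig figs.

-79.8°

ω = 2πf = 16960 rad/s
X_L = ωL = 1.38 Ω
X_C = 1/(ωC) = 2.56 Ω
Branch 1: Z₁ = R = 6.53 Ω
Branch 2 (series LC): Z₂ = j(X_L − X_C) = −j1.18 Ω
Parallel: Z = Z₁Z₂/(Z₁+Z₂), |Z| = 1.16 Ω, ∠Z = -79.8°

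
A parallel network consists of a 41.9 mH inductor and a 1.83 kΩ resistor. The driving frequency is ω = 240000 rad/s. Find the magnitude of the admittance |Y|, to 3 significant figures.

555 μS

X_L = ωL = 10100 Ω
Parallel: admittances add. Y = 1/R + 1/(jωL)
Y = (0.000546 − j9.94e-05) S
|Y| = 0.000555 S → |Z| = 1/|Y| = 1800 Ω, ∠Z = −∠Y = 10.3°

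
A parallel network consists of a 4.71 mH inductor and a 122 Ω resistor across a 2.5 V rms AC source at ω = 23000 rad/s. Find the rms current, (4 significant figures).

30.86 mA

X_L = ωL = 108.3 Ω
Parallel: admittances add. Y = 1/R + 1/(jωL)
Y = (0.008197 − j0.009231) S
|Y| = 0.01234 S → |Z| = 1/|Y| = 81.00 Ω, ∠Z = −∠Y = 48.40°
I = V/|Z| = 2.5/81.00 = 30.86 mA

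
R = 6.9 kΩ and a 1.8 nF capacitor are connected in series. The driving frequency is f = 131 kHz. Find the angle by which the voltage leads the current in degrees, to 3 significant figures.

ω = 2πf = 823100 rad/s
X_C = 1/(ωC) = 675 Ω
Z = 6900 − j675 Ω
|Z| = √(6900² + 675²) = 6930 Ω
∠Z = arctan(-675/6900) = -5.59°

-5.59°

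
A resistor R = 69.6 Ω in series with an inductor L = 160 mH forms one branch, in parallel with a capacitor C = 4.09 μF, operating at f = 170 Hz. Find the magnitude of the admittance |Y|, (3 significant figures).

ω = 2πf = 1068 rad/s
X_L = ωL = 171 Ω
X_C = 1/(ωC) = 229 Ω
Branch 1 (R+jX_L): Z₁ = 69.6 + j171 Ω, |Z₁| = 185 Ω
Branch 2 (−jX_C): Z₂ = −j229 Ω
Parallel: Z = Z₁Z₂/(Z₁+Z₂), |Z| = 466 Ω, ∠Z = 17.6°
|Y| = 1/|Z| = 2.14 mS

2.14 mS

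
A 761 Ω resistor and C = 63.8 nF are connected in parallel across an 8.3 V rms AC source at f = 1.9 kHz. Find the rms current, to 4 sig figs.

ω = 2πf = 11940 rad/s
X_C = 1/(ωC) = 1313 Ω
Parallel: admittances add. Y = 1/R + jωC
Y = (0.001314 + j0.0007616) S
|Y| = 0.001519 S → |Z| = 1/|Y| = 658.4 Ω, ∠Z = −∠Y = -30.10°
I = V/|Z| = 8.3/658.4 = 12.61 mA

12.61 mA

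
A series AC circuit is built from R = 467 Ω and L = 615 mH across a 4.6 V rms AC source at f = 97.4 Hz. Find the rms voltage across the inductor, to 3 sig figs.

2.89 V

ω = 2πf = 612.0 rad/s
X_L = ωL = 376 Ω
Z = 467 + j376 Ω
|Z| = √(467² + 376²) = 600 Ω
I = V/|Z| = 7.67 mA
V_L = I·|Z_L| = 0.00767 × 376 = 2.89 V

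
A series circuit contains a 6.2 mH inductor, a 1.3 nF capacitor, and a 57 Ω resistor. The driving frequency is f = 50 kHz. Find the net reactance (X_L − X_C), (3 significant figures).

-501 Ω

ω = 2πf = 314200 rad/s
X_L = ωL = 1950 Ω
X_C = 1/(ωC) = 2450 Ω
X = 1950 − 2450 = -501 Ω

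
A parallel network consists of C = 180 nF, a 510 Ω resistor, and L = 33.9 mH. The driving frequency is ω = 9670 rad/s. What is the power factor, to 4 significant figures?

X_L = ωL = 327.8 Ω
X_C = 1/(ωC) = 574.5 Ω
Parallel: admittances add. Y = 1/R + 1/(jωL) + jωC
Y = (0.001961 − j0.001310) S
|Y| = 0.002358 S → |Z| = 1/|Y| = 424.1 Ω, ∠Z = −∠Y = 33.75°
cos φ = cos(33.75°) = 0.8315

0.8315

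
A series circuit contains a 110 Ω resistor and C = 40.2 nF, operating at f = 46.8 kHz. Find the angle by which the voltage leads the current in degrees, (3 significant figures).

-37.6°

ω = 2πf = 294100 rad/s
X_C = 1/(ωC) = 84.6 Ω
Z = 110 − j84.6 Ω
|Z| = √(110² + 84.6²) = 139 Ω
∠Z = arctan(-84.6/110) = -37.6°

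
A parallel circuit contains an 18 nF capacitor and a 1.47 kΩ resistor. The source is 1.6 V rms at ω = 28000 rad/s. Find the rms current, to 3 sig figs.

1.35 mA

X_C = 1/(ωC) = 1980 Ω
Parallel: admittances add. Y = 1/R + jωC
Y = (0.000680 + j0.000504) S
|Y| = 0.000847 S → |Z| = 1/|Y| = 1180 Ω, ∠Z = −∠Y = -36.5°
I = V/|Z| = 1.6/1180 = 1.35 mA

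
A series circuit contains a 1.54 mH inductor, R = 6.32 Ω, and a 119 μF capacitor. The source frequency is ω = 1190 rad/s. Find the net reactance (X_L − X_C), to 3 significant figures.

-5.23 Ω

X_L = ωL = 1.83 Ω
X_C = 1/(ωC) = 7.06 Ω
X = 1.83 − 7.06 = -5.23 Ω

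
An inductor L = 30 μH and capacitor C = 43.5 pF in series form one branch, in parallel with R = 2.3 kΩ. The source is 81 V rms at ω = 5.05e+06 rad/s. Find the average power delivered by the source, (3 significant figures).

X_L = ωL = 152 Ω
X_C = 1/(ωC) = 4550 Ω
Branch 1: Z₁ = R = 2300 Ω
Branch 2 (series LC): Z₂ = j(X_L − X_C) = −j4400 Ω
Parallel: Z = Z₁Z₂/(Z₁+Z₂), |Z| = 2040 Ω, ∠Z = -27.6°
I = V/|Z| = 39.7 mA
P = VI cos φ = 81 × 0.0397 × cos(-27.6°) = 2.85 W

2.85 W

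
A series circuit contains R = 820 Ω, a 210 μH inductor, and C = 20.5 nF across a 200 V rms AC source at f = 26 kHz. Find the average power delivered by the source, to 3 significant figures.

44.2 W

ω = 2πf = 163400 rad/s
X_L = ωL = 34.3 Ω
X_C = 1/(ωC) = 299 Ω
Net reactance X = X_L − X_C = -264 Ω
Z = 820 − j264 Ω
|Z| = √(820² + 264²) = 862 Ω
∠Z = arctan(-264/820) = -17.9°
I = V/|Z| = 232 mA
P = VI cos φ = 200 × 0.232 × cos(-17.9°) = 44.2 W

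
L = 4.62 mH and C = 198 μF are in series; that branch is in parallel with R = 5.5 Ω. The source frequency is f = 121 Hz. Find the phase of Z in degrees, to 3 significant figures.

-60.4°

ω = 2πf = 760.3 rad/s
X_L = ωL = 3.51 Ω
X_C = 1/(ωC) = 6.64 Ω
Branch 1: Z₁ = R = 5.50 Ω
Branch 2 (series LC): Z₂ = j(X_L − X_C) = −j3.13 Ω
Parallel: Z = Z₁Z₂/(Z₁+Z₂), |Z| = 2.72 Ω, ∠Z = -60.4°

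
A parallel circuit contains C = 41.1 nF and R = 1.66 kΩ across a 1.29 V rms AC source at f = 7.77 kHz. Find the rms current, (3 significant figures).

ω = 2πf = 48820 rad/s
X_C = 1/(ωC) = 498 Ω
Parallel: admittances add. Y = 1/R + jωC
Y = (0.000602 + j0.00201) S
|Y| = 0.00209 S → |Z| = 1/|Y| = 477 Ω, ∠Z = −∠Y = -73.3°
I = V/|Z| = 1.29/477 = 2.70 mA

2.70 mA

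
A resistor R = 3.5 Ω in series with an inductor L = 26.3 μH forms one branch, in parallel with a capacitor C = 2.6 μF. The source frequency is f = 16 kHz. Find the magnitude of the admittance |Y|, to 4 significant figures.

ω = 2πf = 100500 rad/s
X_L = ωL = 2.644 Ω
X_C = 1/(ωC) = 3.826 Ω
Branch 1 (R+jX_L): Z₁ = 3.500 + j2.644 Ω, |Z₁| = 4.386 Ω
Branch 2 (−jX_C): Z₂ = −j3.826 Ω
Parallel: Z = Z₁Z₂/(Z₁+Z₂), |Z| = 4.543 Ω, ∠Z = -34.27°
|Y| = 1/|Z| = 220.1 mS

220.1 mS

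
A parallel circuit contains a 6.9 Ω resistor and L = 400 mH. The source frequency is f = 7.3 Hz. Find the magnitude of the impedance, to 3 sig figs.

ω = 2πf = 45.87 rad/s
X_L = ωL = 18.3 Ω
Parallel: admittances add. Y = 1/R + 1/(jωL)
Y = (0.145 − j0.0545) S
|Y| = 0.155 S → |Z| = 1/|Y| = 6.46 Ω, ∠Z = −∠Y = 20.6°

6.46 Ω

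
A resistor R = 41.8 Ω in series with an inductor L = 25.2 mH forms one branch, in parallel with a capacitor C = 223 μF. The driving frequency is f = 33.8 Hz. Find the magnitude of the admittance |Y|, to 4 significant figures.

50.20 mS

ω = 2πf = 212.4 rad/s
X_L = ωL = 5.352 Ω
X_C = 1/(ωC) = 21.12 Ω
Branch 1 (R+jX_L): Z₁ = 41.80 + j5.352 Ω, |Z₁| = 42.14 Ω
Branch 2 (−jX_C): Z₂ = −j21.12 Ω
Parallel: Z = Z₁Z₂/(Z₁+Z₂), |Z| = 19.92 Ω, ∠Z = -62.04°
|Y| = 1/|Z| = 50.20 mS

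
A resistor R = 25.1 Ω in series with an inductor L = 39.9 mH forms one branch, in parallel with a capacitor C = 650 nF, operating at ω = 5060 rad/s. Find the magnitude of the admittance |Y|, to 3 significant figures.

1.70 mS

X_L = ωL = 202 Ω
X_C = 1/(ωC) = 304 Ω
Branch 1 (R+jX_L): Z₁ = 25.1 + j202 Ω, |Z₁| = 203 Ω
Branch 2 (−jX_C): Z₂ = −j304 Ω
Parallel: Z = Z₁Z₂/(Z₁+Z₂), |Z| = 588 Ω, ∠Z = 69.1°
|Y| = 1/|Z| = 1.70 mS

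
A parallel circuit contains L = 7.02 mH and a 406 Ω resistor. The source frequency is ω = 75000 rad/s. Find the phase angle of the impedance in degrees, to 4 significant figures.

X_L = ωL = 526.5 Ω
Parallel: admittances add. Y = 1/R + 1/(jωL)
Y = (0.002463 − j0.001899) S
|Y| = 0.003110 S → |Z| = 1/|Y| = 321.5 Ω, ∠Z = −∠Y = 37.64°

37.64°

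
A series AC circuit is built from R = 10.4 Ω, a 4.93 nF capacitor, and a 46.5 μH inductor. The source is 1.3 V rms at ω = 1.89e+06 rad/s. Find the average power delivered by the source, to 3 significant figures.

X_L = ωL = 87.9 Ω
X_C = 1/(ωC) = 107 Ω
Net reactance X = X_L − X_C = -19.4 Ω
Z = 10.4 − j19.4 Ω
|Z| = √(10.4² + 19.4²) = 22.0 Ω
∠Z = arctan(-19.4/10.4) = -61.9°
I = V/|Z| = 59.0 mA
P = VI cos φ = 1.3 × 0.0590 × cos(-61.9°) = 36.2 mW

36.2 mW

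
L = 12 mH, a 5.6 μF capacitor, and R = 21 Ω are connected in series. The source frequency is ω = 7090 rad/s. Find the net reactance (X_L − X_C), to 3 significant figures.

X_L = ωL = 85.1 Ω
X_C = 1/(ωC) = 25.2 Ω
X = 85.1 − 25.2 = 59.9 Ω

59.9 Ω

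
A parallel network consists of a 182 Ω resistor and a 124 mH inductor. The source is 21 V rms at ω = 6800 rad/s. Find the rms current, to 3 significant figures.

X_L = ωL = 843 Ω
Parallel: admittances add. Y = 1/R + 1/(jωL)
Y = (0.00549 − j0.00119) S
|Y| = 0.00562 S → |Z| = 1/|Y| = 178 Ω, ∠Z = −∠Y = 12.2°
I = V/|Z| = 21/178 = 118 mA

118 mA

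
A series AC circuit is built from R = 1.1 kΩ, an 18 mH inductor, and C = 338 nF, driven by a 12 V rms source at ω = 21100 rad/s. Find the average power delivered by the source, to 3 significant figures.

125 mW

X_L = ωL = 380 Ω
X_C = 1/(ωC) = 140 Ω
Net reactance X = X_L − X_C = 240 Ω
Z = 1100 + j240 Ω
|Z| = √(1100² + 240²) = 1130 Ω
∠Z = arctan(240/1100) = 12.3°
I = V/|Z| = 10.7 mA
P = VI cos φ = 12 × 0.0107 × cos(12.3°) = 125 mW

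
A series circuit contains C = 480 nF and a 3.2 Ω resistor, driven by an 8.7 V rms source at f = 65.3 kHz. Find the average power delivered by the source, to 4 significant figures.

ω = 2πf = 410300 rad/s
X_C = 1/(ωC) = 5.078 Ω
Z = 3.200 − j5.078 Ω
|Z| = √(3.200² + 5.078²) = 6.002 Ω
∠Z = arctan(-5.078/3.200) = -57.78°
I = V/|Z| = 1.450 A
P = VI cos φ = 8.7 × 1.450 × cos(-57.78°) = 6.724 W

6.724 W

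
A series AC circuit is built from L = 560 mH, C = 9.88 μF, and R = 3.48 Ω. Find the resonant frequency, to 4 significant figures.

ω₀ = 1/√(LC) = 1/√(0.56 × 9.88e-06) = 425.1 rad/s
f₀ = ω₀/(2π) = 67.66 Hz

67.66 Hz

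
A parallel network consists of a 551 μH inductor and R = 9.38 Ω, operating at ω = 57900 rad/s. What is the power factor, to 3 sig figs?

X_L = ωL = 31.9 Ω
Parallel: admittances add. Y = 1/R + 1/(jωL)
Y = (0.107 − j0.0313) S
|Y| = 0.111 S → |Z| = 1/|Y| = 9.00 Ω, ∠Z = −∠Y = 16.4°
cos φ = cos(16.4°) = 0.959

0.959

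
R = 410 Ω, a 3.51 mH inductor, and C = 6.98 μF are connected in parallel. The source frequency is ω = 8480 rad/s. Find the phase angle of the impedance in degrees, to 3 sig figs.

X_L = ωL = 29.8 Ω
X_C = 1/(ωC) = 16.9 Ω
Parallel: admittances add. Y = 1/R + 1/(jωL) + jωC
Y = (0.00244 + j0.0256) S
|Y| = 0.0257 S → |Z| = 1/|Y| = 38.9 Ω, ∠Z = −∠Y = -84.6°

-84.6°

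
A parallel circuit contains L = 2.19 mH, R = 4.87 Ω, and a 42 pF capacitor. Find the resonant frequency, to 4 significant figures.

ω₀ = 1/√(LC) = 1/√(0.00219 × 4.2e-11) = 3.297e+06 rad/s
f₀ = ω₀/(2π) = 524.8 kHz

524.8 kHz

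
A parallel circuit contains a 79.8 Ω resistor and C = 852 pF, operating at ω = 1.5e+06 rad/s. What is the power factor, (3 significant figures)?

X_C = 1/(ωC) = 782 Ω
Parallel: admittances add. Y = 1/R + jωC
Y = (0.0125 + j0.00128) S
|Y| = 0.0126 S → |Z| = 1/|Y| = 79.4 Ω, ∠Z = −∠Y = -5.82°
cos φ = cos(-5.82°) = 0.995

0.995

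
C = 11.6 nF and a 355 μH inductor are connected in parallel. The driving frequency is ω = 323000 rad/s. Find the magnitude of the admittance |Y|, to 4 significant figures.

4.974 mS

X_L = ωL = 114.7 Ω
X_C = 1/(ωC) = 266.9 Ω
Parallel: admittances add. Y = 1/(jωL) + jωC
Y = (0 − j0.004974) S
|Y| = 0.004974 S → |Z| = 1/|Y| = 201.0 Ω, ∠Z = −∠Y = 90.00°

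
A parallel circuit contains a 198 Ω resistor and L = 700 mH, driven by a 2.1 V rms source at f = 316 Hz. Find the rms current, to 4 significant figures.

10.71 mA

ω = 2πf = 1985 rad/s
X_L = ωL = 1390 Ω
Parallel: admittances add. Y = 1/R + 1/(jωL)
Y = (0.005051 − j0.0007195) S
|Y| = 0.005101 S → |Z| = 1/|Y| = 196.0 Ω, ∠Z = −∠Y = 8.108°
I = V/|Z| = 2.1/196.0 = 10.71 mA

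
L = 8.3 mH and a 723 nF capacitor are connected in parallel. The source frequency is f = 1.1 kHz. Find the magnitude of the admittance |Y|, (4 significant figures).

ω = 2πf = 6912 rad/s
X_L = ωL = 57.37 Ω
X_C = 1/(ωC) = 200.1 Ω
Parallel: admittances add. Y = 1/(jωL) + jωC
Y = (0 − j0.01244) S
|Y| = 0.01244 S → |Z| = 1/|Y| = 80.42 Ω, ∠Z = −∠Y = 90.00°

12.44 mS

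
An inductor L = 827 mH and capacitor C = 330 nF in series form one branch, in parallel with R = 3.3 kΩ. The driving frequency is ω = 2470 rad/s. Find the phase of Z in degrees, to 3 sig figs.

76.1°

X_L = ωL = 2040 Ω
X_C = 1/(ωC) = 1230 Ω
Branch 1: Z₁ = R = 3300 Ω
Branch 2 (series LC): Z₂ = j(X_L − X_C) = j816 Ω
Parallel: Z = Z₁Z₂/(Z₁+Z₂), |Z| = 792 Ω, ∠Z = 76.1°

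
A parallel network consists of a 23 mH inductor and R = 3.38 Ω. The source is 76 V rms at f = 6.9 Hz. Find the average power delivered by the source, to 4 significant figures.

ω = 2πf = 43.35 rad/s
X_L = ωL = 0.9971 Ω
Parallel: admittances add. Y = 1/R + 1/(jωL)
Y = (0.2959 − j1.003) S
|Y| = 1.046 S → |Z| = 1/|Y| = 0.9564 Ω, ∠Z = −∠Y = 73.56°
I = V/|Z| = 79.47 A
P = VI cos φ = 76 × 79.47 × cos(73.56°) = 1.709 kW

1.709 kW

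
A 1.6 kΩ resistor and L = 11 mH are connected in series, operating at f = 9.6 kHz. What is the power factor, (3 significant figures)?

0.924

ω = 2πf = 60320 rad/s
X_L = ωL = 664 Ω
Z = 1600 + j664 Ω
|Z| = √(1600² + 664²) = 1730 Ω
∠Z = arctan(664/1600) = 22.5°
cos φ = cos(22.5°) = 0.924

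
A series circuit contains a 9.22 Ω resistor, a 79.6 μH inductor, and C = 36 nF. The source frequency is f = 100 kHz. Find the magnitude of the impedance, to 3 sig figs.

10.9 Ω

ω = 2πf = 628300 rad/s
X_L = ωL = 50.0 Ω
X_C = 1/(ωC) = 44.2 Ω
Net reactance X = X_L − X_C = 5.80 Ω
Z = 9.22 + j5.80 Ω
|Z| = √(9.22² + 5.80²) = 10.9 Ω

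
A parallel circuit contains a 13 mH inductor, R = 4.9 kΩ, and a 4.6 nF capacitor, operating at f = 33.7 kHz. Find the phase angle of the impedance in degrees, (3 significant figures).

ω = 2πf = 211700 rad/s
X_L = ωL = 2750 Ω
X_C = 1/(ωC) = 1030 Ω
Parallel: admittances add. Y = 1/R + 1/(jωL) + jωC
Y = (0.000204 + j0.000611) S
|Y| = 0.000644 S → |Z| = 1/|Y| = 1550 Ω, ∠Z = −∠Y = -71.5°

-71.5°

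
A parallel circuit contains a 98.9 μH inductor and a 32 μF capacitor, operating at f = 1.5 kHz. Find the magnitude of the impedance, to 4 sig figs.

1.297 Ω

ω = 2πf = 9425 rad/s
X_L = ωL = 0.9321 Ω
X_C = 1/(ωC) = 3.316 Ω
Parallel: admittances add. Y = 1/(jωL) + jωC
Y = (0 − j0.7712) S
|Y| = 0.7712 S → |Z| = 1/|Y| = 1.297 Ω, ∠Z = −∠Y = 90.00°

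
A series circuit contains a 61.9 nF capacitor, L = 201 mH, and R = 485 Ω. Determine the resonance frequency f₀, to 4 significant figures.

1.427 kHz

ω₀ = 1/√(LC) = 1/√(0.201 × 6.19e-08) = 8965 rad/s
f₀ = ω₀/(2π) = 1.427 kHz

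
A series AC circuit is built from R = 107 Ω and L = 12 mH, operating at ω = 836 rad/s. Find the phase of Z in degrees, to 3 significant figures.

X_L = ωL = 10.0 Ω
Z = 107 + j10.0 Ω
|Z| = √(107² + 10.0²) = 107 Ω
∠Z = arctan(10.0/107) = 5.36°

5.36°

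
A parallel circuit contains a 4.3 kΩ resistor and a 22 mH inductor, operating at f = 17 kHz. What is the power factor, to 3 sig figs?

0.480

ω = 2πf = 106800 rad/s
X_L = ωL = 2350 Ω
Parallel: admittances add. Y = 1/R + 1/(jωL)
Y = (0.000233 − j0.000426) S
|Y| = 0.000485 S → |Z| = 1/|Y| = 2060 Ω, ∠Z = −∠Y = 61.3°
cos φ = cos(61.3°) = 0.480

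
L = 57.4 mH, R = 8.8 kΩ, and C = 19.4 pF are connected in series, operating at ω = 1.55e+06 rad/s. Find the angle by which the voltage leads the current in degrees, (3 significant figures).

81.0°

X_L = ωL = 89000 Ω
X_C = 1/(ωC) = 33300 Ω
Net reactance X = X_L − X_C = 55700 Ω
Z = 8800 + j55700 Ω
|Z| = √(8800² + 55700²) = 56400 Ω
∠Z = arctan(55700/8800) = 81.0°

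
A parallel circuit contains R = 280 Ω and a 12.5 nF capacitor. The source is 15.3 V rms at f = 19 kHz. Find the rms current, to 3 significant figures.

ω = 2πf = 119400 rad/s
X_C = 1/(ωC) = 670 Ω
Parallel: admittances add. Y = 1/R + jωC
Y = (0.00357 + j0.00149) S
|Y| = 0.00387 S → |Z| = 1/|Y| = 258 Ω, ∠Z = −∠Y = -22.7°
I = V/|Z| = 15.3/258 = 59.2 mA

59.2 mA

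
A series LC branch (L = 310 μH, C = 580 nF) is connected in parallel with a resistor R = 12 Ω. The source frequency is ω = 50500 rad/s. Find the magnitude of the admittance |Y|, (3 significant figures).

99.4 mS

X_L = ωL = 15.7 Ω
X_C = 1/(ωC) = 34.1 Ω
Branch 1: Z₁ = R = 12.0 Ω
Branch 2 (series LC): Z₂ = j(X_L − X_C) = −j18.5 Ω
Parallel: Z = Z₁Z₂/(Z₁+Z₂), |Z| = 10.1 Ω, ∠Z = -33.0°
|Y| = 1/|Z| = 99.4 mS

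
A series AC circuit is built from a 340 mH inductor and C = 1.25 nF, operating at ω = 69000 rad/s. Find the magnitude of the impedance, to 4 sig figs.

X_L = ωL = 23460 Ω
X_C = 1/(ωC) = 11590 Ω
Net reactance X = X_L − X_C = 11870 Ω
Z = j11870 Ω
|Z| = √(0² + 11870²) = 11870 Ω

11870 Ω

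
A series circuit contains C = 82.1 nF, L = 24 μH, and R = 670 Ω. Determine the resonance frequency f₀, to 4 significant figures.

113.4 kHz

ω₀ = 1/√(LC) = 1/√(2.4e-05 × 8.21e-08) = 712400 rad/s
f₀ = ω₀/(2π) = 113.4 kHz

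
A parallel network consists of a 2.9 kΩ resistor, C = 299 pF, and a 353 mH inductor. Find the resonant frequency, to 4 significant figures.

ω₀ = 1/√(LC) = 1/√(0.353 × 2.99e-10) = 97340 rad/s
f₀ = ω₀/(2π) = 15.49 kHz

15.49 kHz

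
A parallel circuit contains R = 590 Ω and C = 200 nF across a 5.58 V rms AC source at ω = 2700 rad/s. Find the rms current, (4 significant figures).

9.926 mA

X_C = 1/(ωC) = 1852 Ω
Parallel: admittances add. Y = 1/R + jωC
Y = (0.001695 + j0.0005400) S
|Y| = 0.001779 S → |Z| = 1/|Y| = 562.2 Ω, ∠Z = −∠Y = -17.67°
I = V/|Z| = 5.58/562.2 = 9.926 mA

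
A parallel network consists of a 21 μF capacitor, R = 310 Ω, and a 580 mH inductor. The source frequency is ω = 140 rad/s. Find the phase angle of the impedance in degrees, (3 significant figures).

71.0°

X_L = ωL = 81.2 Ω
X_C = 1/(ωC) = 340 Ω
Parallel: admittances add. Y = 1/R + 1/(jωL) + jωC
Y = (0.00323 − j0.00938) S
|Y| = 0.00991 S → |Z| = 1/|Y| = 101 Ω, ∠Z = −∠Y = 71.0°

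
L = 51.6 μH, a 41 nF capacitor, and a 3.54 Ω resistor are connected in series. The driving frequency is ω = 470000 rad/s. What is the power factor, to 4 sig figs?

0.1270

X_L = ωL = 24.25 Ω
X_C = 1/(ωC) = 51.89 Ω
Net reactance X = X_L − X_C = -27.64 Ω
Z = 3.540 − j27.64 Ω
|Z| = √(3.540² + 27.64²) = 27.87 Ω
∠Z = arctan(-27.64/3.540) = -82.70°
cos φ = cos(-82.70°) = 0.1270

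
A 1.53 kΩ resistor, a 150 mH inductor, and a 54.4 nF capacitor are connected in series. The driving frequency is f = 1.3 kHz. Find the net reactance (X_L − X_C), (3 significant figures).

-1030 Ω

ω = 2πf = 8168 rad/s
X_L = ωL = 1230 Ω
X_C = 1/(ωC) = 2250 Ω
X = 1230 − 2250 = -1030 Ω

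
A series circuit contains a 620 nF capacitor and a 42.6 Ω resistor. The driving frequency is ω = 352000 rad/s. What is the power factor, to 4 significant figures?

X_C = 1/(ωC) = 4.582 Ω
Z = 42.60 − j4.582 Ω
|Z| = √(42.60² + 4.582²) = 42.85 Ω
∠Z = arctan(-4.582/42.60) = -6.139°
cos φ = cos(-6.139°) = 0.9943

0.9943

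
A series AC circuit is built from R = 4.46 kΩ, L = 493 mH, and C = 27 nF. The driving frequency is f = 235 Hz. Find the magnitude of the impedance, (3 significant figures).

ω = 2πf = 1477 rad/s
X_L = ωL = 728 Ω
X_C = 1/(ωC) = 25100 Ω
Net reactance X = X_L − X_C = -24400 Ω
Z = 4460 − j24400 Ω
|Z| = √(4460² + 24400²) = 24800 Ω

24800 Ω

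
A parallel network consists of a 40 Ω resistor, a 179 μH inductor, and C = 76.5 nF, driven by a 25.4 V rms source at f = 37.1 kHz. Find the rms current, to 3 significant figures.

ω = 2πf = 233100 rad/s
X_L = ωL = 41.7 Ω
X_C = 1/(ωC) = 56.1 Ω
Parallel: admittances add. Y = 1/R + 1/(jωL) + jωC
Y = (0.0250 − j0.00613) S
|Y| = 0.0257 S → |Z| = 1/|Y| = 38.8 Ω, ∠Z = −∠Y = 13.8°
I = V/|Z| = 25.4/38.8 = 654 mA

654 mA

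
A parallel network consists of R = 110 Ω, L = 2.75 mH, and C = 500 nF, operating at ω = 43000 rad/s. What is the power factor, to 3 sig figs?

X_L = ωL = 118 Ω
X_C = 1/(ωC) = 46.5 Ω
Parallel: admittances add. Y = 1/R + 1/(jωL) + jωC
Y = (0.00909 + j0.0130) S
|Y| = 0.0159 S → |Z| = 1/|Y| = 62.9 Ω, ∠Z = −∠Y = -55.1°
cos φ = cos(-55.1°) = 0.572

0.572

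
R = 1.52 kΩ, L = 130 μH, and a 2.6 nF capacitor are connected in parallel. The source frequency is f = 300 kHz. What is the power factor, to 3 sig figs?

0.626

ω = 2πf = 1.885e+06 rad/s
X_L = ωL = 245 Ω
X_C = 1/(ωC) = 204 Ω
Parallel: admittances add. Y = 1/R + 1/(jωL) + jωC
Y = (0.000658 + j0.000820) S
|Y| = 0.00105 S → |Z| = 1/|Y| = 951 Ω, ∠Z = −∠Y = -51.3°
cos φ = cos(-51.3°) = 0.626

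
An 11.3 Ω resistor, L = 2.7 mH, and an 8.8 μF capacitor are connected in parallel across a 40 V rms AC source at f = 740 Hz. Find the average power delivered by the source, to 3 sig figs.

142 W

ω = 2πf = 4650 rad/s
X_L = ωL = 12.6 Ω
X_C = 1/(ωC) = 24.4 Ω
Parallel: admittances add. Y = 1/R + 1/(jωL) + jωC
Y = (0.0885 − j0.0387) S
|Y| = 0.0966 S → |Z| = 1/|Y| = 10.4 Ω, ∠Z = −∠Y = 23.6°
I = V/|Z| = 3.86 A
P = VI cos φ = 40 × 3.86 × cos(23.6°) = 142 W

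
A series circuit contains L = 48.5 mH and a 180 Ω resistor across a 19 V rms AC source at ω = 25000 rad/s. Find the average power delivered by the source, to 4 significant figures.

43.25 mW

X_L = ωL = 1212 Ω
Z = 180.0 + j1212 Ω
|Z| = √(180.0² + 1212²) = 1226 Ω
∠Z = arctan(1212/180.0) = 81.56°
I = V/|Z| = 15.50 mA
P = VI cos φ = 19 × 0.01550 × cos(81.56°) = 43.25 mW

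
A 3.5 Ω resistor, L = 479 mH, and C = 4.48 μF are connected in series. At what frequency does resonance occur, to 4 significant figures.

108.6 Hz

ω₀ = 1/√(LC) = 1/√(0.479 × 4.48e-06) = 682.6 rad/s
f₀ = ω₀/(2π) = 108.6 Hz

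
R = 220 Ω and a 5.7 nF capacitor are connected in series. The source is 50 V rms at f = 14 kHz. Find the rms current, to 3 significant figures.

24.9 mA

ω = 2πf = 87960 rad/s
X_C = 1/(ωC) = 1990 Ω
Z = 220 − j1990 Ω
|Z| = √(220² + 1990²) = 2010 Ω
I = V/|Z| = 50/2010 = 24.9 mA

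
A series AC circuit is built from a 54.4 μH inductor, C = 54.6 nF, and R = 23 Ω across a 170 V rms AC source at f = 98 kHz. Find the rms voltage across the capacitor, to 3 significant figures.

ω = 2πf = 615800 rad/s
X_L = ωL = 33.5 Ω
X_C = 1/(ωC) = 29.7 Ω
Net reactance X = X_L − X_C = 3.75 Ω
Z = 23.0 + j3.75 Ω
|Z| = √(23.0² + 3.75²) = 23.3 Ω
I = V/|Z| = 7.29 A
V_C = I·|Z_C| = 7.29 × 29.7 = 217 V

217 V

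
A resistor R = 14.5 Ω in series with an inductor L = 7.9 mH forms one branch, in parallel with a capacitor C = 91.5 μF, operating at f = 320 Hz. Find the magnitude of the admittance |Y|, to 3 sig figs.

ω = 2πf = 2011 rad/s
X_L = ωL = 15.9 Ω
X_C = 1/(ωC) = 5.44 Ω
Branch 1 (R+jX_L): Z₁ = 14.5 + j15.9 Ω, |Z₁| = 21.5 Ω
Branch 2 (−jX_C): Z₂ = −j5.44 Ω
Parallel: Z = Z₁Z₂/(Z₁+Z₂), |Z| = 6.54 Ω, ∠Z = -78.2°
|Y| = 1/|Z| = 153 mS

153 mS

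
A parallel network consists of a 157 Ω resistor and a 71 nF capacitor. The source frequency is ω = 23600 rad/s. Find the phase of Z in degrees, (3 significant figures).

X_C = 1/(ωC) = 597 Ω
Parallel: admittances add. Y = 1/R + jωC
Y = (0.00637 + j0.00168) S
|Y| = 0.00659 S → |Z| = 1/|Y| = 152 Ω, ∠Z = −∠Y = -14.7°

-14.7°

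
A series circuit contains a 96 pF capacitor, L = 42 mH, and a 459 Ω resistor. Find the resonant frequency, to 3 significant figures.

ω₀ = 1/√(LC) = 1/√(0.042 × 9.6e-11) = 498000 rad/s
f₀ = ω₀/(2π) = 79.3 kHz

79.3 kHz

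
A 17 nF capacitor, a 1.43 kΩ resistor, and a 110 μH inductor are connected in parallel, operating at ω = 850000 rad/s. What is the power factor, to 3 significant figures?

X_L = ωL = 93.5 Ω
X_C = 1/(ωC) = 69.2 Ω
Parallel: admittances add. Y = 1/R + 1/(jωL) + jωC
Y = (0.000699 + j0.00375) S
|Y| = 0.00382 S → |Z| = 1/|Y| = 262 Ω, ∠Z = −∠Y = -79.5°
cos φ = cos(-79.5°) = 0.183

0.183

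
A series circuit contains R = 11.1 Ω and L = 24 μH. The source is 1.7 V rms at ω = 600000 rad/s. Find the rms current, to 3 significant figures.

X_L = ωL = 14.4 Ω
Z = 11.1 + j14.4 Ω
|Z| = √(11.1² + 14.4²) = 18.2 Ω
I = V/|Z| = 1.7/18.2 = 93.5 mA

93.5 mA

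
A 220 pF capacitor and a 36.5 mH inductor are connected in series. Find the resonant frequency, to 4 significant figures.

ω₀ = 1/√(LC) = 1/√(0.0365 × 2.2e-10) = 352900 rad/s
f₀ = ω₀/(2π) = 56.16 kHz

56.16 kHz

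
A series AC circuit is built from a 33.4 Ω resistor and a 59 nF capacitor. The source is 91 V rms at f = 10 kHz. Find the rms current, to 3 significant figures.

335 mA

ω = 2πf = 62830 rad/s
X_C = 1/(ωC) = 270 Ω
Z = 33.4 − j270 Ω
|Z| = √(33.4² + 270²) = 272 Ω
I = V/|Z| = 91/272 = 335 mA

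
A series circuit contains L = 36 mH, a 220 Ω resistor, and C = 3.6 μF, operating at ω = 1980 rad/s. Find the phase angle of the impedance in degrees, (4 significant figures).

X_L = ωL = 71.28 Ω
X_C = 1/(ωC) = 140.3 Ω
Net reactance X = X_L − X_C = -69.01 Ω
Z = 220.0 − j69.01 Ω
|Z| = √(220.0² + 69.01²) = 230.6 Ω
∠Z = arctan(-69.01/220.0) = -17.42°

-17.42°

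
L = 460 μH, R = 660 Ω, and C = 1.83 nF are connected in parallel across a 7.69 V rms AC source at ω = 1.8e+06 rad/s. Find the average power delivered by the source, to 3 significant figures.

89.6 mW

X_L = ωL = 828 Ω
X_C = 1/(ωC) = 304 Ω
Parallel: admittances add. Y = 1/R + 1/(jωL) + jωC
Y = (0.00152 + j0.00209) S
|Y| = 0.00258 S → |Z| = 1/|Y| = 388 Ω, ∠Z = −∠Y = -54.0°
I = V/|Z| = 19.8 mA
P = VI cos φ = 7.69 × 0.0198 × cos(-54.0°) = 89.6 mW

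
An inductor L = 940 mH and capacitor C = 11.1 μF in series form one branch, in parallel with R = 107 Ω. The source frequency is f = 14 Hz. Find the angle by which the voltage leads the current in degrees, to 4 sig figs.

ω = 2πf = 87.96 rad/s
X_L = ωL = 82.69 Ω
X_C = 1/(ωC) = 1024 Ω
Branch 1: Z₁ = R = 107.0 Ω
Branch 2 (series LC): Z₂ = j(X_L − X_C) = −j941.5 Ω
Parallel: Z = Z₁Z₂/(Z₁+Z₂), |Z| = 106.3 Ω, ∠Z = -6.484°

-6.484°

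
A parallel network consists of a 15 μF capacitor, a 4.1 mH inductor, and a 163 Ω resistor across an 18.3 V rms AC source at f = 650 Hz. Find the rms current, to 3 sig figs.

ω = 2πf = 4084 rad/s
X_L = ωL = 16.7 Ω
X_C = 1/(ωC) = 16.3 Ω
Parallel: admittances add. Y = 1/R + 1/(jωL) + jωC
Y = (0.00613 + j0.00154) S
|Y| = 0.00633 S → |Z| = 1/|Y| = 158 Ω, ∠Z = −∠Y = -14.1°
I = V/|Z| = 18.3/158 = 116 mA

116 mA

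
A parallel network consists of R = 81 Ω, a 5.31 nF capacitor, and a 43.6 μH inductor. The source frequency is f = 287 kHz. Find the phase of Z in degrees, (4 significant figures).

14.29°

ω = 2πf = 1.803e+06 rad/s
X_L = ωL = 78.62 Ω
X_C = 1/(ωC) = 104.4 Ω
Parallel: admittances add. Y = 1/R + 1/(jωL) + jωC
Y = (0.01235 − j0.003144) S
|Y| = 0.01274 S → |Z| = 1/|Y| = 78.50 Ω, ∠Z = −∠Y = 14.29°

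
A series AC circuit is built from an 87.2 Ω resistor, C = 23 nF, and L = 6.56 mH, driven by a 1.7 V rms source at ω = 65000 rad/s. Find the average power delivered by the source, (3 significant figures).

X_L = ωL = 426 Ω
X_C = 1/(ωC) = 669 Ω
Net reactance X = X_L − X_C = -242 Ω
Z = 87.2 − j242 Ω
|Z| = √(87.2² + 242²) = 258 Ω
∠Z = arctan(-242/87.2) = -70.2°
I = V/|Z| = 6.60 mA
P = VI cos φ = 1.7 × 0.00660 × cos(-70.2°) = 3.79 mW

3.79 mW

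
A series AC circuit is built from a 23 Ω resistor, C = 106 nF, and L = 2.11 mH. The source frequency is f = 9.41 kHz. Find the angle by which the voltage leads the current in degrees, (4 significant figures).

-56.54°

ω = 2πf = 59120 rad/s
X_L = ωL = 124.8 Ω
X_C = 1/(ωC) = 159.6 Ω
Net reactance X = X_L − X_C = -34.81 Ω
Z = 23.00 − j34.81 Ω
|Z| = √(23.00² + 34.81²) = 41.72 Ω
∠Z = arctan(-34.81/23.00) = -56.54°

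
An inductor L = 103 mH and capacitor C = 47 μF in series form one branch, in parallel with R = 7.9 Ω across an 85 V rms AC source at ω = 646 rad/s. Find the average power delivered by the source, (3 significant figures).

915 W

X_L = ωL = 66.5 Ω
X_C = 1/(ωC) = 32.9 Ω
Branch 1: Z₁ = R = 7.90 Ω
Branch 2 (series LC): Z₂ = j(X_L − X_C) = j33.6 Ω
Parallel: Z = Z₁Z₂/(Z₁+Z₂), |Z| = 7.69 Ω, ∠Z = 13.2°
I = V/|Z| = 11.1 A
P = VI cos φ = 85 × 11.1 × cos(13.2°) = 915 W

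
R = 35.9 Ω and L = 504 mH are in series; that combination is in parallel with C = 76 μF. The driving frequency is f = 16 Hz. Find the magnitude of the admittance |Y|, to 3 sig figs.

ω = 2πf = 100.5 rad/s
X_L = ωL = 50.7 Ω
X_C = 1/(ωC) = 131 Ω
Branch 1 (R+jX_L): Z₁ = 35.9 + j50.7 Ω, |Z₁| = 62.1 Ω
Branch 2 (−jX_C): Z₂ = −j131 Ω
Parallel: Z = Z₁Z₂/(Z₁+Z₂), |Z| = 92.5 Ω, ∠Z = 30.6°
|Y| = 1/|Z| = 10.8 mS

10.8 mS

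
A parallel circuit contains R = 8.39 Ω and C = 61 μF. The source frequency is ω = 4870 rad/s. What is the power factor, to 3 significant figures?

X_C = 1/(ωC) = 3.37 Ω
Parallel: admittances add. Y = 1/R + jωC
Y = (0.119 + j0.297) S
|Y| = 0.320 S → |Z| = 1/|Y| = 3.12 Ω, ∠Z = −∠Y = -68.1°
cos φ = cos(-68.1°) = 0.372

0.372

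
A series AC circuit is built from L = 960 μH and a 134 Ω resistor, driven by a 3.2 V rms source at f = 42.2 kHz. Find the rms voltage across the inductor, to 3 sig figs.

ω = 2πf = 265200 rad/s
X_L = ωL = 255 Ω
Z = 134 + j255 Ω
|Z| = √(134² + 255²) = 288 Ω
I = V/|Z| = 11.1 mA
V_L = I·|Z_L| = 0.0111 × 255 = 2.83 V

2.83 V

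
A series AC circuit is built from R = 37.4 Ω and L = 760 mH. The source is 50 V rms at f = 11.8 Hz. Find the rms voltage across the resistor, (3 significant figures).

ω = 2πf = 74.14 rad/s
X_L = ωL = 56.3 Ω
Z = 37.4 + j56.3 Ω
|Z| = √(37.4² + 56.3²) = 67.6 Ω
I = V/|Z| = 739 mA
V_R = I·|Z_R| = 0.739 × 37.4 = 27.7 V

27.7 V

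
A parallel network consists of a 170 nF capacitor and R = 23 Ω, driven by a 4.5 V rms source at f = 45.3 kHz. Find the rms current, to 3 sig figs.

ω = 2πf = 284600 rad/s
X_C = 1/(ωC) = 20.7 Ω
Parallel: admittances add. Y = 1/R + jωC
Y = (0.0435 + j0.0484) S
|Y| = 0.0651 S → |Z| = 1/|Y| = 15.4 Ω, ∠Z = −∠Y = -48.1°
I = V/|Z| = 4.5/15.4 = 293 mA

293 mA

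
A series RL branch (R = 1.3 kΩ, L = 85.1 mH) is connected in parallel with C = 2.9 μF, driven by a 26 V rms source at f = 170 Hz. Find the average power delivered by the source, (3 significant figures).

517 mW

ω = 2πf = 1068 rad/s
X_L = ωL = 90.9 Ω
X_C = 1/(ωC) = 323 Ω
Branch 1 (R+jX_L): Z₁ = 1300 + j90.9 Ω, |Z₁| = 1300 Ω
Branch 2 (−jX_C): Z₂ = −j323 Ω
Parallel: Z = Z₁Z₂/(Z₁+Z₂), |Z| = 319 Ω, ∠Z = -75.9°
I = V/|Z| = 81.6 mA
P = VI cos φ = 26 × 0.0816 × cos(-75.9°) = 517 mW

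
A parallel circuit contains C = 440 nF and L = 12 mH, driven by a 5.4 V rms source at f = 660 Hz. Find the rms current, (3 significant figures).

ω = 2πf = 4147 rad/s
X_L = ωL = 49.8 Ω
X_C = 1/(ωC) = 548 Ω
Parallel: admittances add. Y = 1/(jωL) + jωC
Y = (0 − j0.0183) S
|Y| = 0.0183 S → |Z| = 1/|Y| = 54.7 Ω, ∠Z = −∠Y = 90.0°
I = V/|Z| = 5.4/54.7 = 98.7 mA

98.7 mA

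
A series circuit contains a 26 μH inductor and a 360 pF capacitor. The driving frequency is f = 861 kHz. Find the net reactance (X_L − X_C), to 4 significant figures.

ω = 2πf = 5.41e+06 rad/s
X_L = ωL = 140.7 Ω
X_C = 1/(ωC) = 513.5 Ω
X = 140.7 − 513.5 = -372.8 Ω

-372.8 Ω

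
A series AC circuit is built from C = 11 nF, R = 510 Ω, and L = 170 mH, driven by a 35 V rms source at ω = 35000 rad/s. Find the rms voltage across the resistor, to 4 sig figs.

X_L = ωL = 5950 Ω
X_C = 1/(ωC) = 2597 Ω
Net reactance X = X_L − X_C = 3353 Ω
Z = 510.0 + j3353 Ω
|Z| = √(510.0² + 3353²) = 3391 Ω
I = V/|Z| = 10.32 mA
V_R = I·|Z_R| = 0.01032 × 510.0 = 5.264 V

5.264 V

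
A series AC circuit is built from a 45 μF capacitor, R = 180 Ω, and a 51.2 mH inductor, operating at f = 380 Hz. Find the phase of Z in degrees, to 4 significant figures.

32.11°

ω = 2πf = 2388 rad/s
X_L = ωL = 122.2 Ω
X_C = 1/(ωC) = 9.307 Ω
Net reactance X = X_L − X_C = 112.9 Ω
Z = 180.0 + j112.9 Ω
|Z| = √(180.0² + 112.9²) = 212.5 Ω
∠Z = arctan(112.9/180.0) = 32.11°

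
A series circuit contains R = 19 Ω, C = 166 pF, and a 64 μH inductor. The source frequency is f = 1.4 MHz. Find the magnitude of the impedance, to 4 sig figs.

ω = 2πf = 8.796e+06 rad/s
X_L = ωL = 563.0 Ω
X_C = 1/(ωC) = 684.8 Ω
Net reactance X = X_L − X_C = -121.9 Ω
Z = 19.00 − j121.9 Ω
|Z| = √(19.00² + 121.9²) = 123.3 Ω

123.3 Ω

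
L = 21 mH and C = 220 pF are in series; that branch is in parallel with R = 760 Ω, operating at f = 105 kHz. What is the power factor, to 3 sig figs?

0.994

ω = 2πf = 659700 rad/s
X_L = ωL = 13900 Ω
X_C = 1/(ωC) = 6890 Ω
Branch 1: Z₁ = R = 760 Ω
Branch 2 (series LC): Z₂ = j(X_L − X_C) = j6960 Ω
Parallel: Z = Z₁Z₂/(Z₁+Z₂), |Z| = 756 Ω, ∠Z = 6.23°
cos φ = cos(6.23°) = 0.994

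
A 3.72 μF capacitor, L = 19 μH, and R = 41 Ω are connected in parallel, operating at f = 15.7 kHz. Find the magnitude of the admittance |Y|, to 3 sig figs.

168 mS

ω = 2πf = 98650 rad/s
X_L = ωL = 1.87 Ω
X_C = 1/(ωC) = 2.73 Ω
Parallel: admittances add. Y = 1/R + 1/(jωL) + jωC
Y = (0.0244 − j0.167) S
|Y| = 0.168 S → |Z| = 1/|Y| = 5.94 Ω, ∠Z = −∠Y = 81.7°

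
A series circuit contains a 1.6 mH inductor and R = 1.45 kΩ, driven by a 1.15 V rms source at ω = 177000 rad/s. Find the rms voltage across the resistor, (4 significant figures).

X_L = ωL = 283.2 Ω
Z = 1450 + j283.2 Ω
|Z| = √(1450² + 283.2²) = 1477 Ω
I = V/|Z| = 778.4 μA
V_R = I·|Z_R| = 0.0007784 × 1450 = 1.129 V

1.129 V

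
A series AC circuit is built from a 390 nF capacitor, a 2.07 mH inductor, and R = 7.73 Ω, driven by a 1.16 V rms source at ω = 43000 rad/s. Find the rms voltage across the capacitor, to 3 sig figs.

2.28 V

X_L = ωL = 89.0 Ω
X_C = 1/(ωC) = 59.6 Ω
Net reactance X = X_L − X_C = 29.4 Ω
Z = 7.73 + j29.4 Ω
|Z| = √(7.73² + 29.4²) = 30.4 Ω
I = V/|Z| = 38.2 mA
V_C = I·|Z_C| = 0.0382 × 59.6 = 2.28 V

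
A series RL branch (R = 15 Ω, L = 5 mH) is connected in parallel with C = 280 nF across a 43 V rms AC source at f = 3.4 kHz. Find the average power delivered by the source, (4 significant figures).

ω = 2πf = 21360 rad/s
X_L = ωL = 106.8 Ω
X_C = 1/(ωC) = 167.2 Ω
Branch 1 (R+jX_L): Z₁ = 15.00 + j106.8 Ω, |Z₁| = 107.9 Ω
Branch 2 (−jX_C): Z₂ = −j167.2 Ω
Parallel: Z = Z₁Z₂/(Z₁+Z₂), |Z| = 289.9 Ω, ∠Z = 68.05°
I = V/|Z| = 148.3 mA
P = VI cos φ = 43 × 0.1483 × cos(68.05°) = 2.384 W

2.384 W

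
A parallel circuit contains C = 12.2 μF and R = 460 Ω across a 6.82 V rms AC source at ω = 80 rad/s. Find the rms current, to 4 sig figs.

16.25 mA

X_C = 1/(ωC) = 1025 Ω
Parallel: admittances add. Y = 1/R + jωC
Y = (0.002174 + j0.0009760) S
|Y| = 0.002383 S → |Z| = 1/|Y| = 419.6 Ω, ∠Z = −∠Y = -24.18°
I = V/|Z| = 6.82/419.6 = 16.25 mA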